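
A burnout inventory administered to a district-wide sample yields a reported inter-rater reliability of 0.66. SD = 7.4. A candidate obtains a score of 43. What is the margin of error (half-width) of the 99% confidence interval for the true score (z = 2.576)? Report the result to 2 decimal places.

11.12

SEM = 7.4000 * √(1 − 0.6600) = 7.4000 * √0.3400 ≈ 7.4000 * 0.5831 ≈ 4.3149
Half-width = 2.576*4.3149 ≈ 11.1152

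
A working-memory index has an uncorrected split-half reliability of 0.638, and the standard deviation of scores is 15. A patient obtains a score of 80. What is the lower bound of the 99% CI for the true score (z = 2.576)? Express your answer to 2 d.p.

Full-length reliability (Spearman-Brown) = 2(0.638)/(1+0.638) ≈ 0.7790
SEM = 15.0000·√(1 − 0.7790) ≈ 7.0516
Margin = 2.576 · 7.0516 ≈ 18.1650
Lower limit = 80 − 18.1650 ≈ 61.8350

61.84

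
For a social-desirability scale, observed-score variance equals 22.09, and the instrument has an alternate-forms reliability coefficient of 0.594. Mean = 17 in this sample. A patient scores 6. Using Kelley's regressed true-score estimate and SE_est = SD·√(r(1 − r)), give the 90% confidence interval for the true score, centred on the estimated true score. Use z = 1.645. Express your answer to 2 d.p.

[6.67, 14.26]

σ = 22.09^(1/2) = 4.700
Estimated true score = 0.594*6 + (1 − 0.594)*17 ≈ 10.466
SE_est = 4.700·√[r(1 − r)] ≈ 2.308
CI = 10.466 ± 1.645 * 2.308 → [6.669, 14.263]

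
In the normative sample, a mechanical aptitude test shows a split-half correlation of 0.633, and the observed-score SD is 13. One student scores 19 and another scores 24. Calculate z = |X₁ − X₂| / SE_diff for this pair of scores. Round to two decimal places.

0.57

Spearman-Brown: r = 2(0.633) / (1 + 0.633) = 1.266 / 1.633 ≈ 0.775
SEM = 13.000 · √(1 − 0.775) = 13.000 · √0.225 ≈ 13.000 · 0.474 ≈ 6.163
Standard error of the difference = 6.163·√2 ≈ 8.716
z = 5 / 8.716 ≈ 0.574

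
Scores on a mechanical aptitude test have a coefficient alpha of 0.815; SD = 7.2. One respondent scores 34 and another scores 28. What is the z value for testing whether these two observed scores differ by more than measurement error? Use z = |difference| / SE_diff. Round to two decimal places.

The standard error of measurement is 7.2000*√(1 − 0.8150) ≈ 7.2000*0.4301 ≈ 3.0968.
Standard error of the difference = 3.0968·√2 ≈ 4.3796
z = |34 − 28| / 4.3796 = 6 / 4.3796 ≈ 1.3700

1.37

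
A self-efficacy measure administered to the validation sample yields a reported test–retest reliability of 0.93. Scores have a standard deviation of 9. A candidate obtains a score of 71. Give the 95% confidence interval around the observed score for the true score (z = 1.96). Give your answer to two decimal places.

[66.33, 75.67]

The standard error of measurement is 9.00000×√(1 − 0.93000) ≃ 9.00000×0.26458 ≃ 2.38118.
Margin = 1.96 × 2.38118 ≃ 4.66711
CI = 71 ± 4.66711 → [66.33289, 75.66711]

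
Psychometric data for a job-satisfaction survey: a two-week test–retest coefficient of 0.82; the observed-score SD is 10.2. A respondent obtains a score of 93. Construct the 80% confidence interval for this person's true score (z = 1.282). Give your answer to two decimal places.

SEM = 10.2000 · √(1 − 0.8200) = 10.2000 · √0.1800 ≈ 10.2000 · 0.4243 ≈ 4.3275
1.282 · SEM ≈ 5.5478
Interval: (87.4522, 98.5478)

[87.45, 98.55]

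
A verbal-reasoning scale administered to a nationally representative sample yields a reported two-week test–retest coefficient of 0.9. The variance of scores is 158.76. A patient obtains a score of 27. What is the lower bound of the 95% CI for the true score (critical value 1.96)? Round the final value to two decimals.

SD = √158.76 ≈ 12.600
SEM = 12.600×√(1 − 0.900) ≈ 3.984
Half-width = 1.96×3.984 ≈ 7.810
Lower bound: 27 − 7.810 = 19.190

19.19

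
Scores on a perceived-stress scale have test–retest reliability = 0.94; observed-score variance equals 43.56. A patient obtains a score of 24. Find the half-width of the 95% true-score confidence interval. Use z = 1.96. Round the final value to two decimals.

3.17

SD = √43.56 ≈ 6.6000
SEM = 6.6000 * √(1 − 0.9400) = 6.6000 * √0.0600 ≈ 6.6000 * 0.2449 ≈ 1.6167
1.96 * SEM ≈ 3.1687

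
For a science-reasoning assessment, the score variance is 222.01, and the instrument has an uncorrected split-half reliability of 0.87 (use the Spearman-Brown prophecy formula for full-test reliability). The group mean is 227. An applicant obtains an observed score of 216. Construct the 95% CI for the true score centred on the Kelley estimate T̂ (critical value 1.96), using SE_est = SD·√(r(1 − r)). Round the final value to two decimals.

[209.34, 224.19]

SD = √222.01 = 14.900
r_full = 2·0.87 / (1 + 0.87) ≈ 0.930
T̂ = r·X + (1 − r)·M = 0.930*216 + 0.070*227 ≈ 200.984 + 15.781 ≈ 216.765
SE_est = SD * √(r(1 − r)) = 14.900 * √0.065 ≈ 14.900 * 0.254 ≈ 3.790
CI = 216.765 ± 1.96 * 3.790 → [209.337, 224.192]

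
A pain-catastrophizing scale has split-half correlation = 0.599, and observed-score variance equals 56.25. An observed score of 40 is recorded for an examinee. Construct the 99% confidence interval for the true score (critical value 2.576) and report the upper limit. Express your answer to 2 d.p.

49.68

σ = 56.25^(1/2) = 7.5000
Spearman-Brown: r = 2(0.599) / (1 + 0.599) = 1.1980 / 1.5990 ≃ 0.7492
SEM = 7.5000×√(1 − 0.7492) ≃ 3.7559
Half-width = 2.576×3.7559 ≃ 9.6751
Upper limit = 40 + 9.6751 ≃ 49.6751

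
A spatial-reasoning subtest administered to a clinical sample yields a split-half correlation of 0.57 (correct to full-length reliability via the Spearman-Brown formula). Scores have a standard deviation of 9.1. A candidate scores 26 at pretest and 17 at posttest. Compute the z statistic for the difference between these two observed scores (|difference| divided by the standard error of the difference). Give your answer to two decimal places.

Full-length reliability (Spearman-Brown) = 2(0.57)/(1+0.57) ≈ 0.72611
SEM = 9.10000×√(1 − 0.72611) ≈ 4.76240
SE_diff = SEM × √2 ≈ 4.76240 × 1.41421 ≈ 6.73505
z = 9 / 6.73505 ≈ 1.33629

1.34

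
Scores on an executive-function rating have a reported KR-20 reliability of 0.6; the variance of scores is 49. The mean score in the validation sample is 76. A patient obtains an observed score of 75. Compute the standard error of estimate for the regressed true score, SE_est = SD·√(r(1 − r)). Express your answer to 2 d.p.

SD = √49 ≈ 7.000
SE_est = SD * √(r(1 − r)) = 7.000 * √0.240 ≈ 7.000 * 0.490 ≈ 3.429

3.43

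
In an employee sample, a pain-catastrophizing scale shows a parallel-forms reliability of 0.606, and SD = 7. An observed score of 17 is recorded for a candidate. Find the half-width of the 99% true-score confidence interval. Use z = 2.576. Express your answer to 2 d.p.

SEM = 7.0000 · √(1 − 0.6060) = 7.0000 · √0.3940 ≈ 7.0000 · 0.6277 ≈ 4.3939
Margin = 2.576 · 4.3939 ≈ 11.3186

11.32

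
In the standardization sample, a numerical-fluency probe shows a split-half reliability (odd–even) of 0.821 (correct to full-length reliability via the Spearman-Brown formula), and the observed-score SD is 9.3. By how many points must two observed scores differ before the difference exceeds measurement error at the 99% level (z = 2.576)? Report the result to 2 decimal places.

Spearman-Brown: r = 2(0.821) / (1 + 0.821) = 1.642 / 1.821 ≃ 0.902
SEM = 9.300·√(1 − 0.902) ≃ 2.916
SE_diff = √2 · SEM ≃ 4.124
Minimum reliable difference = 2.576 · SE_diff ≃ 2.576 · 4.124 ≃ 10.622

10.62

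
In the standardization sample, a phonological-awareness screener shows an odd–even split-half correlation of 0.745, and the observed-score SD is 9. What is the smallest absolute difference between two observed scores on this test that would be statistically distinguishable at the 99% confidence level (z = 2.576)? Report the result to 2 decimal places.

Spearman-Brown: r = 2(0.745) / (1 + 0.745) = 1.490 / 1.745 ≈ 0.854
The standard error of measurement is 9.000×√(1 − 0.854) ≈ 9.000×0.382 ≈ 3.440.
SE_diff = SEM × √2 ≈ 3.440 × 1.414 ≈ 4.866
Smallest detectable difference = 2.576×4.866 ≈ 12.534

12.53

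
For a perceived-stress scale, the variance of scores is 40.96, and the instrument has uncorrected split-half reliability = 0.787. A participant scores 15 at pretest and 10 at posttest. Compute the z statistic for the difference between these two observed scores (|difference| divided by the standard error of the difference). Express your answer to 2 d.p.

SD = √40.96 = 6.4000
Full-length reliability (Spearman-Brown) = 2(0.787)/(1+0.787) ≈ 0.8808
SEM = 6.4000 · √(1 − 0.8808) = 6.4000 · √0.1192 ≈ 6.4000 · 0.3452 ≈ 2.2096
SE_diff = √2 · SEM ≈ 3.1248
z = |15 − 10| / 3.1248 = 5 / 3.1248 ≈ 1.6001

1.60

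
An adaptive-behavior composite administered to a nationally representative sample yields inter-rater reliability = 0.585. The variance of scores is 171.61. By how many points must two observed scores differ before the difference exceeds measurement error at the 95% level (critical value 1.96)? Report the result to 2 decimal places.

23.39

σ = 171.61^(1/2) = 13.100
The standard error of measurement is 13.100*√(1 − 0.585) ≃ 13.100*0.644 ≃ 8.439.
Standard error of the difference = 8.439·√2 ≃ 11.935
Smallest detectable difference = 1.96*11.935 ≃ 23.392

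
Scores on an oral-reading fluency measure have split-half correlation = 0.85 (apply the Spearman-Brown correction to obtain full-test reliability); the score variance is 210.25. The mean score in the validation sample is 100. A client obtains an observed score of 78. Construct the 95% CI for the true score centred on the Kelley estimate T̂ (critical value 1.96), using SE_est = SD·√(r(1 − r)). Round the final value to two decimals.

SD = √210.25 = 14.5000
Spearman-Brown: r = 2(0.85) / (1 + 0.85) = 1.7000 / 1.8500 ≈ 0.9189
T̂ = r·X + (1 − r)·M = 0.9189×78 + 0.0811×100 ≈ 71.6757 + 8.1081 ≈ 79.7838
SE_est = 14.5000·√[r(1 − r)] ≈ 3.9579
95% CI: 79.7838 ± 7.7575 ≈ (72.0263, 87.5413)

[72.03, 87.54]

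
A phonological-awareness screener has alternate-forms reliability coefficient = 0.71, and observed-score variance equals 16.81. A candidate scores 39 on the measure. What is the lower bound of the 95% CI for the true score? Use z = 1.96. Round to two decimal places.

34.67

SD = √16.81 ≈ 4.1000
SEM = 4.1000 · √(1 − 0.7100) = 4.1000 · √0.2900 ≈ 4.1000 · 0.5385 ≈ 2.2079
Margin = 1.96 · 2.2079 ≈ 4.3275
Lower bound: 39 − 4.3275 = 34.6725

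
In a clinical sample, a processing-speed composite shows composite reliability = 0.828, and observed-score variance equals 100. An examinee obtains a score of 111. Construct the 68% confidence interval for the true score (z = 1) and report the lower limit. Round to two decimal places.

σ = 100^(1/2) = 10.0000
SEM = 10.0000 × √(1 − 0.8280) = 10.0000 × √0.1720 ≈ 10.0000 × 0.4147 ≈ 4.1473
Half-width = 1×4.1473 ≈ 4.1473
Lower bound: 111 − 4.1473 = 106.8527

106.85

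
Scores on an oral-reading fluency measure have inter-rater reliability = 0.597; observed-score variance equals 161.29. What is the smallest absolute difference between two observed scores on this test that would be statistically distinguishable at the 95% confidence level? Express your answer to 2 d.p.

σ = 161.29^(1/2) = 12.70000
The standard error of measurement is 12.70000×√(1 − 0.59700) ≈ 12.70000×0.63482 ≈ 8.06225.
SE_diff = SEM × √2 ≈ 8.06225 × 1.41421 ≈ 11.40174
Minimum reliable difference = 1.96 × SE_diff ≈ 1.96 × 11.40174 ≈ 22.34742

22.35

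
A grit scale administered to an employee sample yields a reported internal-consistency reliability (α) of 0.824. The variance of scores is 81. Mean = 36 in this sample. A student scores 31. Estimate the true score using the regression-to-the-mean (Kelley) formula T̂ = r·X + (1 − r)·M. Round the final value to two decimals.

Estimated true score = 0.824*31 + (1 − 0.824)*36 ≈ 31.880

31.88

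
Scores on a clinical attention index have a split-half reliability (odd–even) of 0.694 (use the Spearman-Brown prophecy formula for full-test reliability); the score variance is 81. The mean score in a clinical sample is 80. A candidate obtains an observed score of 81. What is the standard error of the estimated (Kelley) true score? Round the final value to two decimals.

SD = √81 = 9.000
Spearman-Brown: r = 2(0.694) / (1 + 0.694) = 1.388 / 1.694 ≃ 0.819
SE_est = SD * √(r(1 − r)) = 9.000 * √0.148 ≃ 9.000 * 0.385 ≃ 3.462

3.46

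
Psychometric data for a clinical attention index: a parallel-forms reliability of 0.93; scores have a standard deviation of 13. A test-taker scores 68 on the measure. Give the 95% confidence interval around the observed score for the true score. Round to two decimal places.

SEM = 13.0000 · √(1 − 0.9300) = 13.0000 · √0.0700 ≈ 13.0000 · 0.2646 ≈ 3.4395
Margin = 1.96 · 3.4395 ≈ 6.7414
95% CI: 68 ± 6.7414 = [61.2586, 74.7414]

[61.26, 74.74]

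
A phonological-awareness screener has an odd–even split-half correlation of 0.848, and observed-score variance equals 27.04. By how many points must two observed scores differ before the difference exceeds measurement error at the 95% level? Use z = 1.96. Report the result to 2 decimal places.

4.13

σ = 27.04^(1/2) = 5.2000
r_full = 2·0.848 / (1 + 0.848) ≈ 0.9177
SEM = 5.2000×√(1 − 0.9177) ≈ 1.4913
Standard error of the difference = 1.4913·√2 ≈ 2.1091
Smallest detectable difference = 1.96×2.1091 ≈ 4.1338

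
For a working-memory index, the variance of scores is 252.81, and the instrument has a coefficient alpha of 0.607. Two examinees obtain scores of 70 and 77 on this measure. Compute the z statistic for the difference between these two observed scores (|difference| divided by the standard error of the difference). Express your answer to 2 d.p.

SD = √252.81 ≈ 15.900
SEM = 15.900*√(1 − 0.607) ≈ 9.968
SE_diff = √2 * SEM ≈ 14.096
z = 7 / 14.096 ≈ 0.497

0.50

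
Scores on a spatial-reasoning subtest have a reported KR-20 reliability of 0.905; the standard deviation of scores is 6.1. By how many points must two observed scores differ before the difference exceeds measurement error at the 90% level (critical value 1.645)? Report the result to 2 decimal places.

The standard error of measurement is 6.1000×√(1 − 0.9050) ≈ 6.1000×0.3082 ≈ 1.8801.
SE_diff = √2 × SEM ≈ 2.6589
Smallest detectable difference = 1.645×2.6589 ≈ 4.3739

4.37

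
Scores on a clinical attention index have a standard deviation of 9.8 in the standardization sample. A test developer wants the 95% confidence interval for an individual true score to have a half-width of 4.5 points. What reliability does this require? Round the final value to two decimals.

SEM needed = half-width / z = 4.5/1.96 ≈ 2.296
r = 1 − (2.296/9.8)² ≈ 1 − 0.055 ≈ 0.945

0.95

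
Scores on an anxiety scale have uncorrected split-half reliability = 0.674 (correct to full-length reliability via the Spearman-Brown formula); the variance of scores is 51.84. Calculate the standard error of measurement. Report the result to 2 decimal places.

SD = √51.84 = 7.200
r_full = 2·0.674 / (1 + 0.674) ≈ 0.805
The standard error of measurement is 7.200*√(1 − 0.805) ≈ 7.200*0.441 ≈ 3.177.

3.18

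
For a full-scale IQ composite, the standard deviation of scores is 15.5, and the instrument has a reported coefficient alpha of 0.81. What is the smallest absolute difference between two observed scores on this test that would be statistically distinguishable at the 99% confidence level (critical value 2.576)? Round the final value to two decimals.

24.61

The standard error of measurement is 15.5000·√(1 − 0.8100) ≈ 15.5000·0.4359 ≈ 6.7563.
Standard error of the difference = 6.7563·√2 ≈ 9.5548
Minimum reliable difference = 2.576 · SE_diff ≈ 2.576 · 9.5548 ≈ 24.6133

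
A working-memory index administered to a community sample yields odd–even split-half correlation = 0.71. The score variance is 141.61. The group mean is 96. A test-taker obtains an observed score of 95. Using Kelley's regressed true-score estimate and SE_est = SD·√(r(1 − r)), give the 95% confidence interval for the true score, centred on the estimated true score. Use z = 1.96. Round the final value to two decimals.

σ = 141.61^(1/2) = 11.900
Full-length reliability (Spearman-Brown) = 2(0.71)/(1+0.71) ≈ 0.830
Estimated true score = 0.830·95 + (1 − 0.830)·96 ≈ 95.170
SE_est = SD · √(r(1 − r)) = 11.900 · √0.141 ≈ 11.900 · 0.375 ≈ 4.466
95% CI: 95.170 ± 8.753 ≈ (86.417, 103.922)

[86.42, 103.92]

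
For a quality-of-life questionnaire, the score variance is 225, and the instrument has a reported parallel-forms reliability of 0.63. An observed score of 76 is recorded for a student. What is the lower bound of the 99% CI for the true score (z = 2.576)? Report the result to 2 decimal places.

52.50

SD = √225 ≈ 15.00000
SEM = 15.00000*√(1 − 0.63000) ≈ 9.12414
Margin = 2.576 * 9.12414 ≈ 23.50379
Lower limit = 76 − 23.50379 ≈ 52.49621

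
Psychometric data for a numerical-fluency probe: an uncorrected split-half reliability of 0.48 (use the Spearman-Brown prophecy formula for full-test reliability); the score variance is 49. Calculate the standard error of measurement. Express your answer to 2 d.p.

4.15

SD = √49 = 7.000
Full-length reliability (Spearman-Brown) = 2(0.48)/(1+0.48) ≈ 0.649
SEM = 7.000*√(1 − 0.649) ≈ 4.149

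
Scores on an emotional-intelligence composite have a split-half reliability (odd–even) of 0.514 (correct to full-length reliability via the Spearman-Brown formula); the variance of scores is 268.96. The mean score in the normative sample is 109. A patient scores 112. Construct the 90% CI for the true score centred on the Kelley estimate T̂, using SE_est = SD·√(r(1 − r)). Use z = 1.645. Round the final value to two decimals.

[98.44, 123.63]

σ = 268.96^(1/2) = 16.400
Spearman-Brown: r = 2(0.514) / (1 + 0.514) = 1.028 / 1.514 ≈ 0.679
T̂ = 0.679(112) + 0.321(109) ≈ 111.037
SE_est = SD * √(r(1 − r)) = 16.400 * √0.218 ≈ 16.400 * 0.467 ≈ 7.657
CI = 111.037 ± 1.645 * 7.657 → [98.442, 123.632]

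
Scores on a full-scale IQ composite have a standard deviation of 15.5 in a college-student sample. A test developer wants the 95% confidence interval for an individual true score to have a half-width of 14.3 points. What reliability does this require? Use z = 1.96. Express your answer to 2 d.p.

Required SEM = 14.3 / 1.96 ≈ 7.2959
r = 1 − (SEM / SD)² = 1 − (7.2959 / 15.5)² ≈ 1 − 0.2216 ≈ 0.7784

0.78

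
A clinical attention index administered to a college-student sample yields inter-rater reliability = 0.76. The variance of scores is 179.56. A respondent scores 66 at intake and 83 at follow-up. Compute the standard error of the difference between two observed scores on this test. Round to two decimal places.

σ = 179.56^(1/2) = 13.4000
SEM = 13.4000 × √(1 − 0.7600) = 13.4000 × √0.2400 ≈ 13.4000 × 0.4899 ≈ 6.5646
SE_diff = √2 × SEM ≈ 9.2838

9.28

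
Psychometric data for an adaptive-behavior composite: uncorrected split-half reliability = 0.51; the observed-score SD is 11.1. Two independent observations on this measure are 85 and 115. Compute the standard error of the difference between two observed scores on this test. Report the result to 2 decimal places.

8.94

Full-length reliability (Spearman-Brown) = 2(0.51)/(1+0.51) ≈ 0.675
SEM = 11.100 × √(1 − 0.675) = 11.100 × √0.325 ≈ 11.100 × 0.570 ≈ 6.323
SE_diff = √2 × SEM ≈ 8.942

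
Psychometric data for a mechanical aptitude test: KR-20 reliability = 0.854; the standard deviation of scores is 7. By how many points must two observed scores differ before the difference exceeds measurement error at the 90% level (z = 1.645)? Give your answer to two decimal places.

6.22

SEM = 7.0000 · √(1 − 0.8540) = 7.0000 · √0.1460 ≈ 7.0000 · 0.3821 ≈ 2.6747
SE_diff = SEM · √2 ≈ 2.6747 · 1.4142 ≈ 3.7826
Minimum reliable difference = 1.645 · SE_diff ≈ 1.645 · 3.7826 ≈ 6.2224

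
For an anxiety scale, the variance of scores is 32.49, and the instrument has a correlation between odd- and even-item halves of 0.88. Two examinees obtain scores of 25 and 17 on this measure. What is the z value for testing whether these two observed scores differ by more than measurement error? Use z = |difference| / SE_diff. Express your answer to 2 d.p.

σ = 32.49^(1/2) = 5.70000
Spearman-Brown: r = 2(0.88) / (1 + 0.88) = 1.76000 / 1.88000 ≈ 0.93617
SEM = 5.70000 × √(1 − 0.93617) = 5.70000 × √0.06383 ≈ 5.70000 × 0.25265 ≈ 1.44008
SE_diff = √2 × SEM ≈ 2.03658
z = 8 / 2.03658 ≈ 3.92815

3.93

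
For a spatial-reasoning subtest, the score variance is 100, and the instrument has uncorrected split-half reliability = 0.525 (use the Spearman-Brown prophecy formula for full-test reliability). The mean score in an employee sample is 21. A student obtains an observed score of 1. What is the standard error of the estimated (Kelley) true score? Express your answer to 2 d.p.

SD = √100 ≈ 10.00000
Spearman-Brown: r = 2(0.525) / (1 + 0.525) = 1.05000 / 1.52500 ≈ 0.68852
SE_est = SD * √(r(1 − r)) = 10.00000 * √0.21446 ≈ 10.00000 * 0.46310 ≈ 4.63097

4.63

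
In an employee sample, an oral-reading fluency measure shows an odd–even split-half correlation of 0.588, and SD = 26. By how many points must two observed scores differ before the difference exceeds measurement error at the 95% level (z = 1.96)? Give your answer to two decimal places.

Full-length reliability (Spearman-Brown) = 2(0.588)/(1+0.588) ≈ 0.74055
SEM = 26.00000·√(1 − 0.74055) ≈ 13.24331
SE_diff = √2 · SEM ≈ 18.72888
Minimum reliable difference = 1.96 · SE_diff ≈ 1.96 · 18.72888 ≈ 36.70860

36.71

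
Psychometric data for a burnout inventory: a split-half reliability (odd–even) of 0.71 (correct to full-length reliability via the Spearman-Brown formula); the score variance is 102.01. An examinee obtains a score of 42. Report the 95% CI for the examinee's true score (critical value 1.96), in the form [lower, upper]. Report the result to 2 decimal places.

[33.85, 50.15]

SD = √102.01 = 10.10000
Spearman-Brown: r = 2(0.71) / (1 + 0.71) = 1.42000 / 1.71000 ≈ 0.83041
SEM = 10.10000 · √(1 − 0.83041) = 10.10000 · √0.16959 ≈ 10.10000 · 0.41181 ≈ 4.15932
Half-width = 1.96·4.15932 ≈ 8.15227
95% CI: 42 ± 8.15227 = [33.84773, 50.15227]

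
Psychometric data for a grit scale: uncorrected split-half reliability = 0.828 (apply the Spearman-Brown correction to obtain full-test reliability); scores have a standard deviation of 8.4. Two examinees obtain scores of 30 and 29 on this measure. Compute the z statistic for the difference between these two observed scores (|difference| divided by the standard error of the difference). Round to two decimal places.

r_full = 2·0.828 / (1 + 0.828) ≃ 0.906
SEM = 8.400 × √(1 − 0.906) = 8.400 × √0.094 ≃ 8.400 × 0.307 ≃ 2.577
SE_diff = √2 × SEM ≃ 3.644
z = |30 − 29| / 3.644 = 1 / 3.644 ≃ 0.274

0.27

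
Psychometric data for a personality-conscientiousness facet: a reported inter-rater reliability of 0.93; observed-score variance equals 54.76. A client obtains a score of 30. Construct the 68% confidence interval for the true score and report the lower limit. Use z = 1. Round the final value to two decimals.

28.04

σ = 54.76^(1/2) = 7.4000
SEM = 7.4000×√(1 − 0.9300) ≈ 1.9579
Half-width = 1×1.9579 ≈ 1.9579
Lower limit = 30 − 1.9579 ≈ 28.0421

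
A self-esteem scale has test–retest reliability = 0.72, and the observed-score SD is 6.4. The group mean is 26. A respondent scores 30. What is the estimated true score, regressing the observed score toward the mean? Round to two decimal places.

T̂ = 0.72000(30) + 0.28000(26) ≈ 28.88000

28.88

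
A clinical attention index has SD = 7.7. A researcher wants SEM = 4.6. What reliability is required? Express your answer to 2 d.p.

0.64

r = 1 − (4.600/7.7)² ≈ 1 − 0.357 ≈ 0.643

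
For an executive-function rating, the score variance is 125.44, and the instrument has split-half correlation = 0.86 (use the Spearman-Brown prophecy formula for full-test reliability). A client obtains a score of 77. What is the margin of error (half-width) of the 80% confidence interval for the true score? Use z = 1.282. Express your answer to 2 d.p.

SD = √125.44 ≃ 11.200
Full-length reliability (Spearman-Brown) = 2(0.86)/(1+0.86) ≃ 0.925
The standard error of measurement is 11.200×√(1 − 0.925) ≃ 11.200×0.274 ≃ 3.073.
Margin = 1.282 × 3.073 ≃ 3.939

3.94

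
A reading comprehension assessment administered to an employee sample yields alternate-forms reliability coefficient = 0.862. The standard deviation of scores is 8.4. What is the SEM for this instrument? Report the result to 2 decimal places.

3.12

SEM = 8.400*√(1 − 0.862) ≈ 3.120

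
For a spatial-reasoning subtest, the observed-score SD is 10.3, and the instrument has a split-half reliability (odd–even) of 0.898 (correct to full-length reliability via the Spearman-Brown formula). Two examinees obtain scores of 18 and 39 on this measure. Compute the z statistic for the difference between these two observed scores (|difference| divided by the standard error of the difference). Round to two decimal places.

Full-length reliability (Spearman-Brown) = 2(0.898)/(1+0.898) ≈ 0.9463
SEM = 10.3000·√(1 − 0.9463) ≈ 2.3878
SE_diff = √2 · SEM ≈ 3.3768
z = |18 − 39| / 3.3768 = 21 / 3.3768 ≈ 6.2189

6.22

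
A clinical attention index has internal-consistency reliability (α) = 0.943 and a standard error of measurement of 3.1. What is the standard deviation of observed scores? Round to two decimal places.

12.98

σ = SEM·(1 − r)^(−1/2) ≈ 3.1×4.18854 ≈ 12.98447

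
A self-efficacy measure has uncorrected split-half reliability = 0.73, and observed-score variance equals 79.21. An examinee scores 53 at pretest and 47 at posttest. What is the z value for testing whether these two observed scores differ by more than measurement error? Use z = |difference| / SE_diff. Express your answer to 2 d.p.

SD = √79.21 ≃ 8.90000
r_full = 2·0.73 / (1 + 0.73) ≃ 0.84393
SEM = 8.90000 · √(1 − 0.84393) = 8.90000 · √0.15607 ≃ 8.90000 · 0.39506 ≃ 3.51600
Standard error of the difference = 3.51600·√2 ≃ 4.97237
z = |53 − 47| / 4.97237 = 6 / 4.97237 ≃ 1.20667

1.21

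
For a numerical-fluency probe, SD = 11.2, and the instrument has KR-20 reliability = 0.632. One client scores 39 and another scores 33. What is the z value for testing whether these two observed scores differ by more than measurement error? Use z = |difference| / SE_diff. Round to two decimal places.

0.62

SEM = 11.2000*√(1 − 0.6320) ≃ 6.7943
SE_diff = SEM * √2 ≃ 6.7943 * 1.4142 ≃ 9.6085
z = |39 − 33| / 9.6085 = 6 / 9.6085 ≃ 0.6244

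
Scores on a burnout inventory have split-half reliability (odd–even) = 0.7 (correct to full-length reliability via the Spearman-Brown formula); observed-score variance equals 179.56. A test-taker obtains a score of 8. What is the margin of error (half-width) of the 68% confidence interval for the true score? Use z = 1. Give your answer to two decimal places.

SD = √179.56 ≃ 13.4000
r_full = 2·0.7 / (1 + 0.7) ≃ 0.8235
SEM = 13.4000 * √(1 − 0.8235) = 13.4000 * √0.1765 ≃ 13.4000 * 0.4201 ≃ 5.6291
Margin = 1 * 5.6291 ≃ 5.6291

5.63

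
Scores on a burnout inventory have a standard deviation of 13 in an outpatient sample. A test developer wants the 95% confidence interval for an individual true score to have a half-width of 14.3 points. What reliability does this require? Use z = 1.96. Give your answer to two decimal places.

0.69

SEM needed = half-width / z = 14.3/1.96 ≈ 7.29592
r = 1 − (SEM / SD)² = 1 − (7.29592 / 13)² ≈ 1 − 0.31497 ≈ 0.68503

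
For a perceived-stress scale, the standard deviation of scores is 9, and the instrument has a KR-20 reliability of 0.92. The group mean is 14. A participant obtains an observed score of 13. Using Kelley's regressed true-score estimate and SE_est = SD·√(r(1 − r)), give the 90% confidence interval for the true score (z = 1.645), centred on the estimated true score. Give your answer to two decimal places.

[9.06, 17.10]

Estimated true score = 0.920*13 + (1 − 0.920)*14 ≈ 13.080
SE_est = SD * √(r(1 − r)) = 9.000 * √0.074 ≈ 9.000 * 0.271 ≈ 2.442
CI = 13.080 ± 1.645 * 2.442 → [9.064, 17.096]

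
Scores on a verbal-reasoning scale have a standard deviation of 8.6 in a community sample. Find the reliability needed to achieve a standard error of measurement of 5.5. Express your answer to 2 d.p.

r = 1 − (SEM / SD)² = 1 − (5.500 / 8.6)² ≈ 1 − 0.409 ≈ 0.591

0.59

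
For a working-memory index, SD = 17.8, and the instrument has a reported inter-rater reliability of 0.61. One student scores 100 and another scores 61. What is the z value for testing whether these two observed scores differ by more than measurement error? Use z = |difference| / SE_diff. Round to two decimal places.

SEM = 17.800 × √(1 − 0.610) = 17.800 × √0.390 ≈ 17.800 × 0.624 ≈ 11.116
SE_diff = SEM × √2 ≈ 11.116 × 1.414 ≈ 15.721
z = 39 / 15.721 ≈ 2.481

2.48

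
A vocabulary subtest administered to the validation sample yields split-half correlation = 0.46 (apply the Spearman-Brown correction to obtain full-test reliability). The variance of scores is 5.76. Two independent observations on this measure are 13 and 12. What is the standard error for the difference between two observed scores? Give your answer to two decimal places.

2.06

SD = √5.76 ≈ 2.400
Full-length reliability (Spearman-Brown) = 2(0.46)/(1+0.46) ≈ 0.630
The standard error of measurement is 2.400×√(1 − 0.630) ≈ 2.400×0.608 ≈ 1.460.
Standard error of the difference = 1.460·√2 ≈ 2.064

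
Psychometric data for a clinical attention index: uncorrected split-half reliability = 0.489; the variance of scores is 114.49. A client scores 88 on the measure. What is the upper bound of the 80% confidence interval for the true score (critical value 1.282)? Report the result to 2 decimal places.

96.04

SD = √114.49 = 10.7000
r_full = 2·0.489 / (1 + 0.489) ≈ 0.6568
SEM = 10.7000 * √(1 − 0.6568) = 10.7000 * √0.3432 ≈ 10.7000 * 0.5858 ≈ 6.2683
Margin = 1.282 * 6.2683 ≈ 8.0359
Upper limit = 88 + 8.0359 ≈ 96.0359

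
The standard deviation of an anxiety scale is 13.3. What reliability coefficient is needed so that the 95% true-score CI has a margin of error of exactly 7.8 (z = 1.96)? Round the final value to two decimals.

0.91

Required SEM = 7.8 / 1.96 ≈ 3.980
Required reliability = 1 − (SEM/SD)² = 1 − 0.090 ≈ 0.910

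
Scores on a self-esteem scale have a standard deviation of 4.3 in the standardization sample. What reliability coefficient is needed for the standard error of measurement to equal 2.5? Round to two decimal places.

0.66

r = 1 − (2.5000/4.3)² ≃ 1 − 0.3380 ≃ 0.6620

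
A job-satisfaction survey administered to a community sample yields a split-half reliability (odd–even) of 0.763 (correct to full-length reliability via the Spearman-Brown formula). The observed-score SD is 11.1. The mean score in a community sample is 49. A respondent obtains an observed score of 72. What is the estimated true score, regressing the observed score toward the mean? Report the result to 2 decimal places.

Full-length reliability (Spearman-Brown) = 2(0.763)/(1+0.763) ≈ 0.8656
T̂ = r·X + (1 − r)·M = 0.8656×72 + 0.1344×49 ≈ 62.3210 + 6.5871 ≈ 68.9081

68.91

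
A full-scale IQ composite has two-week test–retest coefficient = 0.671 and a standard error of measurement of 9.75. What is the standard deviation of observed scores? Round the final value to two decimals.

17.00

σ = SEM·(1 − r)^(−1/2) ≈ 9.75*1.7434 ≈ 16.9983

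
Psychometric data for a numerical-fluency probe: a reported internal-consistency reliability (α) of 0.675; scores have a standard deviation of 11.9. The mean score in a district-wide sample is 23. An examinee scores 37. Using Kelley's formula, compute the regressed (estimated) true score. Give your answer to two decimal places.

32.45

Estimated true score = 0.6750*37 + (1 − 0.6750)*23 ≈ 32.4500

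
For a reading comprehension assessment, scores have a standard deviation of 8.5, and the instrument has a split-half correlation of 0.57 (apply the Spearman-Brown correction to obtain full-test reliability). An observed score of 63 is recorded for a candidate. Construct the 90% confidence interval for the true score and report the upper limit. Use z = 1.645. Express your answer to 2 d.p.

Spearman-Brown: r = 2(0.57) / (1 + 0.57) = 1.140 / 1.570 ≃ 0.726
SEM = 8.500 × √(1 − 0.726) = 8.500 × √0.274 ≃ 8.500 × 0.523 ≃ 4.448
Half-width = 1.645×4.448 ≃ 7.318
Upper bound: 63 + 7.318 = 70.318

70.32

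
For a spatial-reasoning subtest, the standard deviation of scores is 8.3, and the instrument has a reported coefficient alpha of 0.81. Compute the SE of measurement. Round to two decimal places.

SEM = 8.3000·√(1 − 0.8100) ≃ 3.6179

3.62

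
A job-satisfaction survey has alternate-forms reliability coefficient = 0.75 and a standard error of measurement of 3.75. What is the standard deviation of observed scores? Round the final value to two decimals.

SD = 3.75 / √(1 − 0.75) ≈ 7.50000

7.50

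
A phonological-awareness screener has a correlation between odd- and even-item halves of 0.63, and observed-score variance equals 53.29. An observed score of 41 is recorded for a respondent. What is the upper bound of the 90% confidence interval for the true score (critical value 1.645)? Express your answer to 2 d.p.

σ = 53.29^(1/2) = 7.30000
Full-length reliability (Spearman-Brown) = 2(0.63)/(1+0.63) ≃ 0.77301
SEM = 7.30000*√(1 − 0.77301) ≃ 3.47800
1.645 * SEM ≃ 5.72131
Upper limit = 41 + 5.72131 ≃ 46.72131

46.72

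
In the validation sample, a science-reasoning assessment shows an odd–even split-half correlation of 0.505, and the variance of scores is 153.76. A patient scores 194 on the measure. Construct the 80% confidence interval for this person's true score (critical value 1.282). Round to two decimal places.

SD = √153.76 ≈ 12.40000
Full-length reliability (Spearman-Brown) = 2(0.505)/(1+0.505) ≈ 0.67110
SEM = 12.40000×√(1 − 0.67110) ≈ 7.11142
Half-width = 1.282×7.11142 ≈ 9.11683
Interval: (184.88317, 203.11683)

[184.88, 203.12]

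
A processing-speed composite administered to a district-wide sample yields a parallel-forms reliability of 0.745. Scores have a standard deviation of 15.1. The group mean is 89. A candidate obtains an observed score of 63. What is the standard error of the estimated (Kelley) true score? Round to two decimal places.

SE_est = SD * √(r(1 − r)) = 15.100 * √0.190 ≈ 15.100 * 0.436 ≈ 6.582

6.58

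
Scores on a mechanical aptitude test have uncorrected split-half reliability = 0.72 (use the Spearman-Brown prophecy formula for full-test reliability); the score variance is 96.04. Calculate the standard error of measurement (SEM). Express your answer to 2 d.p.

3.95

SD = √96.04 ≈ 9.80000
Spearman-Brown: r = 2(0.72) / (1 + 0.72) = 1.44000 / 1.72000 ≈ 0.83721
SEM = 9.80000 * √(1 − 0.83721) = 9.80000 * √0.16279 ≈ 9.80000 * 0.40347 ≈ 3.95404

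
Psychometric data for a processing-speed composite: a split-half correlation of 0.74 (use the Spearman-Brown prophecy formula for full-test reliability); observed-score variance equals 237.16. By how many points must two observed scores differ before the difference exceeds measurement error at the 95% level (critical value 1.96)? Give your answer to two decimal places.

16.50

σ = 237.16^(1/2) = 15.4000
Spearman-Brown: r = 2(0.74) / (1 + 0.74) = 1.4800 / 1.7400 ≃ 0.8506
SEM = 15.4000×√(1 − 0.8506) ≃ 5.9530
Standard error of the difference = 5.9530·√2 ≃ 8.4188
Minimum reliable difference = 1.96 × SE_diff ≃ 1.96 × 8.4188 ≃ 16.5008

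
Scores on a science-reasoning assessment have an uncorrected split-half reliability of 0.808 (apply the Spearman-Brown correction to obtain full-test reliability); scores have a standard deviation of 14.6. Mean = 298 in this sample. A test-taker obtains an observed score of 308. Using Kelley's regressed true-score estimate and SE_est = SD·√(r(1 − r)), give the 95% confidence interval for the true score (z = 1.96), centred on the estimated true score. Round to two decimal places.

[298.12, 315.75]

r_full = 2·0.808 / (1 + 0.808) ≃ 0.894
T̂ = r·X + (1 − r)·M = 0.894·308 + 0.106·298 ≃ 275.292 + 31.646 ≃ 306.938
SE_est = 14.600·√[r(1 − r)] ≃ 4.498
95% CI: 306.938 ± 8.816 ≃ (298.122, 315.754)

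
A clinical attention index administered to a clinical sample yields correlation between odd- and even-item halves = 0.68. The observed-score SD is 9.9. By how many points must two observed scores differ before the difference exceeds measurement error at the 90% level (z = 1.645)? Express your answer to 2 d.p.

r_full = 2·0.68 / (1 + 0.68) ≈ 0.80952
SEM = 9.90000 × √(1 − 0.80952) = 9.90000 × √0.19048 ≈ 9.90000 × 0.43644 ≈ 4.32071
SE_diff = SEM × √2 ≈ 4.32071 × 1.41421 ≈ 6.11041
Minimum reliable difference = 1.645 × SE_diff ≈ 1.645 × 6.11041 ≈ 10.05163

10.05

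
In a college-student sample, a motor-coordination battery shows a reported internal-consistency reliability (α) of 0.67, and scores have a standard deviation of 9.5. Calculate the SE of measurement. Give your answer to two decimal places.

5.46

SEM = 9.500 × √(1 − 0.670) = 9.500 × √0.330 ≃ 9.500 × 0.574 ≃ 5.457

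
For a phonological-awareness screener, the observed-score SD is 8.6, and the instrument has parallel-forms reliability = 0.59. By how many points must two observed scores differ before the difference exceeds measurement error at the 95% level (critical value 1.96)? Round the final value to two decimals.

15.26

The standard error of measurement is 8.60000×√(1 − 0.59000) ≈ 8.60000×0.64031 ≈ 5.50669.
SE_diff = √2 × SEM ≈ 7.78763
Smallest detectable difference = 1.96×7.78763 ≈ 15.26376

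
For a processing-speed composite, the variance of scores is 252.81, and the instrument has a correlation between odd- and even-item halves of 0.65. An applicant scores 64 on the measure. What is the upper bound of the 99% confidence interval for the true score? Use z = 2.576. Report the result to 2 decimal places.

82.86

SD = √252.81 = 15.900
Full-length reliability (Spearman-Brown) = 2(0.65)/(1+0.65) ≈ 0.788
SEM = 15.900×√(1 − 0.788) ≈ 7.323
Half-width = 2.576×7.323 ≈ 18.864
Upper limit = 64 + 18.864 ≈ 82.864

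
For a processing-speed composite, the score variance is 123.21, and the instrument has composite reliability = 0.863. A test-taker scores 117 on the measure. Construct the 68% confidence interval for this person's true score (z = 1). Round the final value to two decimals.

[112.89, 121.11]

SD = √123.21 = 11.1000
SEM = 11.1000×√(1 − 0.8630) ≃ 4.1085
Half-width = 1×4.1085 ≃ 4.1085
Interval: (112.8915, 121.1085)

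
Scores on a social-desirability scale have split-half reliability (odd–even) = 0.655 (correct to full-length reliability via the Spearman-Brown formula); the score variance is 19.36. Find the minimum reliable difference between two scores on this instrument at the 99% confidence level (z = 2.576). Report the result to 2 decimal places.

SD = √19.36 = 4.4000
r_full = 2·0.655 / (1 + 0.655) ≈ 0.7915
SEM = 4.4000 * √(1 − 0.7915) = 4.4000 * √0.2085 ≈ 4.4000 * 0.4566 ≈ 2.0089
SE_diff = SEM * √2 ≈ 2.0089 * 1.4142 ≈ 2.8410
Smallest detectable difference = 2.576*2.8410 ≈ 7.3185

7.32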